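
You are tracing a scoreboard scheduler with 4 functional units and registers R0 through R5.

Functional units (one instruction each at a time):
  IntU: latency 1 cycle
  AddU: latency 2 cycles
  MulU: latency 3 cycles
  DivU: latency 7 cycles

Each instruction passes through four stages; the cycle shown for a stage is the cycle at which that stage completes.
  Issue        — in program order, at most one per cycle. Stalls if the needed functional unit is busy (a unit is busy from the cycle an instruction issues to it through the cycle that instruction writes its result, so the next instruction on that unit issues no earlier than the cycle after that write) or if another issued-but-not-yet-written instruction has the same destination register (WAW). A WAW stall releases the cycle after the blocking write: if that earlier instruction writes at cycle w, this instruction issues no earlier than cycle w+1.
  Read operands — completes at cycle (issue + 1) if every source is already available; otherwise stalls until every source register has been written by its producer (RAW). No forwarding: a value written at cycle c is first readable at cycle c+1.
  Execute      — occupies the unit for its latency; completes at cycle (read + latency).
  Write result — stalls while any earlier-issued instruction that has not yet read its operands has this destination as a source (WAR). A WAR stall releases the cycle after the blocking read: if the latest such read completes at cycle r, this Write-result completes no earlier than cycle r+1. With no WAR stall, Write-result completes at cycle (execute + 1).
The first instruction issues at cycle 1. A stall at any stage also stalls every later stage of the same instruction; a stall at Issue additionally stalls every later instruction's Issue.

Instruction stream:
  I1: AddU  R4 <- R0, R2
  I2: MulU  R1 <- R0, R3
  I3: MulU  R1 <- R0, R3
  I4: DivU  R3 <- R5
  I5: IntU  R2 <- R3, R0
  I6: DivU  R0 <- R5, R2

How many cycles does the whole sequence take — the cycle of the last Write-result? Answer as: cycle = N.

cycle = 30

c1: I1 dispatched to AddU
c2: I1 operands ready · I2 dispatched to MulU
c3: I2 operands ready
c4: I1 complete
c5: R4←I1
c6: I2 complete
c7: R1←I2
c8: I3 dispatched to MulU
c9: I3 operands ready · I4 dispatched to DivU
c10: I4 operands ready · I5 dispatched to IntU
c12: I3 complete
c13: R1←I3
c17: I4 complete
c18: R3←I4
c19: I5 operands ready · I6 dispatched to DivU
c20: I5 complete
c21: R2←I5
c22: I6 operands ready
c29: I6 complete
c30: R0←I6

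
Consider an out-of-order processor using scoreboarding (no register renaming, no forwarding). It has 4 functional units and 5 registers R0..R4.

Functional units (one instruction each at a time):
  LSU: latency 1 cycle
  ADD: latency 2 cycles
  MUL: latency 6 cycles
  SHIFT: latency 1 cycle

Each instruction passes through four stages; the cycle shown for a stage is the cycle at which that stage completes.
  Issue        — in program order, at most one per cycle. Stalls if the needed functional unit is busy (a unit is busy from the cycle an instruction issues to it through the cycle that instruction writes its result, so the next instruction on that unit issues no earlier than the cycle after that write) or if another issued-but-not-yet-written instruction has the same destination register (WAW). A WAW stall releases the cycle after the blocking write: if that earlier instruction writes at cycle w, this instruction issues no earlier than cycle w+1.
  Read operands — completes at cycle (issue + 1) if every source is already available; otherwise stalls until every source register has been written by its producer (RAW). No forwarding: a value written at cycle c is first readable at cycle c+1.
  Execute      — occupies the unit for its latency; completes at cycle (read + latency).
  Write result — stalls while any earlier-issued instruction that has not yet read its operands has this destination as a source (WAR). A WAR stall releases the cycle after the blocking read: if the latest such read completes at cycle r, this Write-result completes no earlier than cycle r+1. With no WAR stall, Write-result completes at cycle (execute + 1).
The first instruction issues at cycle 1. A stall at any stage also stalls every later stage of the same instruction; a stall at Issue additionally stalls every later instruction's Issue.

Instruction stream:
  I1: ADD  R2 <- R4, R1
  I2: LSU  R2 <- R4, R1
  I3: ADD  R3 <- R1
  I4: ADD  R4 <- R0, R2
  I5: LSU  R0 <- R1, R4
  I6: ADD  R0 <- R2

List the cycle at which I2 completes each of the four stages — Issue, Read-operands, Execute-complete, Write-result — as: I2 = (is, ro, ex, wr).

I2 = (6, 7, 8, 9)

I1  is:1  ro:2  ex:4  wr:5
I2  is:6  ro:7  ex:8  wr:9  — WAW R2: wait I1 write@5
I3  is:7  ro:8  ex:10  wr:11
I4  is:12  ro:13  ex:15  wr:16  — struct: ADD busy until I3 writes@11
I5  is:13  ro:17  ex:18  wr:19  — RAW R4: wait I4 write@16
I6  is:20  ro:21  ex:23  wr:24  — WAW R0: wait I5 write@19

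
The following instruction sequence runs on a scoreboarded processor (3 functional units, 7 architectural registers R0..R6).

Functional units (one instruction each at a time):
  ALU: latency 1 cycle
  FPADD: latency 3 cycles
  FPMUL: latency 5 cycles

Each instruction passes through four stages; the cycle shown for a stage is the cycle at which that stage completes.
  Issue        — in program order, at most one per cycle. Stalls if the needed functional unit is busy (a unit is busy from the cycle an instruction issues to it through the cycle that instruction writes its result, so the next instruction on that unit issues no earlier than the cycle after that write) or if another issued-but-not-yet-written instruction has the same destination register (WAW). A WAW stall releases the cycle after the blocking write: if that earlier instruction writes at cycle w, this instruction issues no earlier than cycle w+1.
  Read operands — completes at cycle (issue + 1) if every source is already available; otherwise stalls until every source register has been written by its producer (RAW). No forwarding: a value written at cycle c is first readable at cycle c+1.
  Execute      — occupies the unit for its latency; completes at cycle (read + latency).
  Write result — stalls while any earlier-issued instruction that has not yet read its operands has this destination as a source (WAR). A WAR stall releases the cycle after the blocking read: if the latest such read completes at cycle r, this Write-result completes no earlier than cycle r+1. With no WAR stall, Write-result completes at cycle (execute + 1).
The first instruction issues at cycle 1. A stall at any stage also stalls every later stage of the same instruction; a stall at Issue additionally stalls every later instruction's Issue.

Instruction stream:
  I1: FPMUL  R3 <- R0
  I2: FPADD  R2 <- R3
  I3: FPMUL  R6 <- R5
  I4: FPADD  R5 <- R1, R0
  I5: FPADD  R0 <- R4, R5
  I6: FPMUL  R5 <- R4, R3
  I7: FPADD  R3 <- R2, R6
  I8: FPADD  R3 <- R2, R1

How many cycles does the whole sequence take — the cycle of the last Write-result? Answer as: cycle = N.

cycle = 37

1) issue 1, read 2, done 7, write 8
2) issue 2, read 9, done 12, write 13  <RAW R3: wait I1 write@8>
3) issue 9, read 10, done 15, write 16  <struct: FPMUL busy until I1 writes@8>
4) issue 14, read 15, done 18, write 19  <struct: FPADD busy until I2 writes@13>
5) issue 20, read 21, done 24, write 25  <struct: FPADD busy until I4 writes@19>
6) issue 21, read 22, done 27, write 28
7) issue 26, read 27, done 30, write 31  <struct: FPADD busy until I5 writes@25>
8) issue 32, read 33, done 36, write 37  <struct: FPADD busy until I7 writes@31>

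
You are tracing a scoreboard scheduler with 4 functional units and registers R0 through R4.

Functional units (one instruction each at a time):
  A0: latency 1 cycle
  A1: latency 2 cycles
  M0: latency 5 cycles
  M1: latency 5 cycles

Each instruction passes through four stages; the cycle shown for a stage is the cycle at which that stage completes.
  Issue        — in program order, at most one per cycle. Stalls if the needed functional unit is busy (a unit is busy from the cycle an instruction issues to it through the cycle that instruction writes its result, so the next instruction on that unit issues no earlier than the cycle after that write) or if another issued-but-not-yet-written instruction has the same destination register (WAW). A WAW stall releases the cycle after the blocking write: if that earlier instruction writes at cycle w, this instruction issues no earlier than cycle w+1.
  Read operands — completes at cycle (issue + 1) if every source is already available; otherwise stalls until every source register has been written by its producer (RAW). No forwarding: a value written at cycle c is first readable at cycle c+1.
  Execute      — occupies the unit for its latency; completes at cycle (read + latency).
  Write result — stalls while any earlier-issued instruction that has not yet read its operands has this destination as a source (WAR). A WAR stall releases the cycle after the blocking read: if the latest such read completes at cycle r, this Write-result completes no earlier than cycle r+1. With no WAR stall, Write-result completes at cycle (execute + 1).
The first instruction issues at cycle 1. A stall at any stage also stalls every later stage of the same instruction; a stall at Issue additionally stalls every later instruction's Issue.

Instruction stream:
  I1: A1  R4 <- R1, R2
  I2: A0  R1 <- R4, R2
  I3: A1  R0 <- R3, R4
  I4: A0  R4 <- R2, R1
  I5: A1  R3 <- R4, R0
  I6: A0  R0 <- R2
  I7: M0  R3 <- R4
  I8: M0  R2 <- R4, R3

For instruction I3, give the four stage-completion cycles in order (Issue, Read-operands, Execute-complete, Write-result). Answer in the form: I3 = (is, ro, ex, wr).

cycle 1: I1 issues→A1
cycle 2: I1 reads · I2 issues→A0
cycle 4: I1 exec-done
cycle 5: I1 writes R4
cycle 6: I2 reads · I3 issues→A1
cycle 7: I2 exec-done · I3 reads
cycle 8: I2 writes R1
cycle 9: I3 exec-done · I4 issues→A0
cycle 10: I3 writes R0 · I4 reads
cycle 11: I4 exec-done · I5 issues→A1
cycle 12: I4 writes R4
cycle 13: I5 reads · I6 issues→A0
cycle 14: I6 reads
cycle 15: I5 exec-done · I6 exec-done
cycle 16: I5 writes R3 · I6 writes R0
cycle 17: I7 issues→M0
cycle 18: I7 reads
cycle 23: I7 exec-done
cycle 24: I7 writes R3
cycle 25: I8 issues→M0
cycle 26: I8 reads
cycle 31: I8 exec-done
cycle 32: I8 writes R2

I3 = (6, 7, 9, 10)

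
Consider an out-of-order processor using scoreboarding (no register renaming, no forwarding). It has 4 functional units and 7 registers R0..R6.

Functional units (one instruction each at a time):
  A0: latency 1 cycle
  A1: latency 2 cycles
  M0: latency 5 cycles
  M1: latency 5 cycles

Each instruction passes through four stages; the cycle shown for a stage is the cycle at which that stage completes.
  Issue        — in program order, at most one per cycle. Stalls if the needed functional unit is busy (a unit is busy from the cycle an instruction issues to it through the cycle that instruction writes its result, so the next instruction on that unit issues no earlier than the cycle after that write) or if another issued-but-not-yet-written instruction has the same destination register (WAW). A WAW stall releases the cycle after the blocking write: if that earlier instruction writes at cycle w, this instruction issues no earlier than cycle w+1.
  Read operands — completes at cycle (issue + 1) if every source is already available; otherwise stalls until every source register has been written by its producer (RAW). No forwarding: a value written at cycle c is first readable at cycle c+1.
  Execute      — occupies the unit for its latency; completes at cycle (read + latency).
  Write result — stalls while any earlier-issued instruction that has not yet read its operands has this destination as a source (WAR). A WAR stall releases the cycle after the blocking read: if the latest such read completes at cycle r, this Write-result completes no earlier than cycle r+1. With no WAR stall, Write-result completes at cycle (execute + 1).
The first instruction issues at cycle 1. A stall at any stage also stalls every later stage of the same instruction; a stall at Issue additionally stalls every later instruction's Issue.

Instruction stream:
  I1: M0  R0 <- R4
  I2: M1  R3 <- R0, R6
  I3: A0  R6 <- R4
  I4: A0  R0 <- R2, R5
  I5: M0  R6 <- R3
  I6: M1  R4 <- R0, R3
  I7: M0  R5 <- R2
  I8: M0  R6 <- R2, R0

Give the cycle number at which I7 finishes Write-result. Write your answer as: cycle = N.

[I1] 1/2/7/8
[I2] 2/9/14/15  (RAW R0: wait I1 write@8)
[I3] 3/4/5/10  (WAR R6: wait I2 read@9)
[I4] 11/12/13/14  (struct: A0 busy until I3 writes@10)
[I5] 12/16/21/22  (RAW R3: wait I2 write@15)
[I6] 16/17/22/23  (struct: M1 busy until I2 writes@15)
[I7] 23/24/29/30  (struct: M0 busy until I5 writes@22)
[I8] 31/32/37/38  (struct: M0 busy until I7 writes@30)

cycle = 30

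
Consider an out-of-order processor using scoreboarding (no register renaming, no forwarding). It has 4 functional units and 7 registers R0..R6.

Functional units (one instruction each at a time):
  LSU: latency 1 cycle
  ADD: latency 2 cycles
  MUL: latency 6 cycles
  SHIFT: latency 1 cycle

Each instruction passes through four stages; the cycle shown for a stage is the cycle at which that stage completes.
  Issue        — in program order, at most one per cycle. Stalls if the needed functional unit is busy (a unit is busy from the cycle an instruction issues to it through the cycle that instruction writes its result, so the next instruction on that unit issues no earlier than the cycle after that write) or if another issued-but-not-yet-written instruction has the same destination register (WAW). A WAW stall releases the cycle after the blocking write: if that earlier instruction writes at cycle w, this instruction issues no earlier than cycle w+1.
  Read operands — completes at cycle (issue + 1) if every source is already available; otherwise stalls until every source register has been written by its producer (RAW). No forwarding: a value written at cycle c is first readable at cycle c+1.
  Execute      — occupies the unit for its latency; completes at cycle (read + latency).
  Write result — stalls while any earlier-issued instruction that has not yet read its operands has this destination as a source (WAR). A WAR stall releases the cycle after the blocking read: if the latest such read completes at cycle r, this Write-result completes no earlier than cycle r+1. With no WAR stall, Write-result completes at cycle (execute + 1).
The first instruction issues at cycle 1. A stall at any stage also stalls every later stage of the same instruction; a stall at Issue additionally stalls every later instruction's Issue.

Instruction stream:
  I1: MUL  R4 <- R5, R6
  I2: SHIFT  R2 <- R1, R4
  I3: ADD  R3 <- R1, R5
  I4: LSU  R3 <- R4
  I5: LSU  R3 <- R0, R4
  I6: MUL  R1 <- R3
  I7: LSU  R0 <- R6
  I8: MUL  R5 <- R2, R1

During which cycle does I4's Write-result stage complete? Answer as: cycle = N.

t=1  I1→MUL
t=2  I1 RO; I2→SHIFT
t=3  I3→ADD
t=4  I3 RO
t=6  I3 EX
t=7  I3 WR R3
t=8  I1 EX; I4→LSU
t=9  I1 WR R4
t=10  I2 RO; I4 RO
t=11  I2 EX; I4 EX
t=12  I2 WR R2; I4 WR R3
t=13  I5→LSU
t=14  I5 RO; I6→MUL
t=15  I5 EX
t=16  I5 WR R3
t=17  I6 RO; I7→LSU
t=18  I7 RO
t=19  I7 EX
t=20  I7 WR R0
t=23  I6 EX
t=24  I6 WR R1
t=25  I8→MUL
t=26  I8 RO
t=32  I8 EX
t=33  I8 WR R5

cycle = 12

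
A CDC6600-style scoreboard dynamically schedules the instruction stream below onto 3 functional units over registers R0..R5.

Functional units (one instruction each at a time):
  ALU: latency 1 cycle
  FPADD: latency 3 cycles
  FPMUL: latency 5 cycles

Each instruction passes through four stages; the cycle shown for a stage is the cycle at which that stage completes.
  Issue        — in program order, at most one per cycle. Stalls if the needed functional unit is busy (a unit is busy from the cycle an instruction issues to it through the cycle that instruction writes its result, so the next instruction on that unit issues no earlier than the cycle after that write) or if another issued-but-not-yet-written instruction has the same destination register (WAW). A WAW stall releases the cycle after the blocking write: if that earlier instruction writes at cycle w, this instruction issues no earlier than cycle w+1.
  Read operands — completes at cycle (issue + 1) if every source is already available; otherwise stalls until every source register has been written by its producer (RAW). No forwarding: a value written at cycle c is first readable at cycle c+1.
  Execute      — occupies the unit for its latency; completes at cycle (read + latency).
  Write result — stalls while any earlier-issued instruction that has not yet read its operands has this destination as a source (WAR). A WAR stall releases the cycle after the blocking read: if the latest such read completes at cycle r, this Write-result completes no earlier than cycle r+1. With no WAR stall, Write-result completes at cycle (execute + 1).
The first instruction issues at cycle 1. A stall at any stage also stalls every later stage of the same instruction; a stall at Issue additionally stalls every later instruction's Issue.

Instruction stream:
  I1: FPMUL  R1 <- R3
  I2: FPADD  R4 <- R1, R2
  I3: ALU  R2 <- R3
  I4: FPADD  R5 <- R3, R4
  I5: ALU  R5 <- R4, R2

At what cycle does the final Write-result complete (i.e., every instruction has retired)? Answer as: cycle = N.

cycle = 23

c1: issue I1 (FPMUL)
c2: I1 read-ops, issue I2 (FPADD)
c3: issue I3 (ALU)
c4: I3 read-ops
c5: I3 finished on ALU
c7: I1 finished on FPMUL
c8: I1→R1
c9: I2 read-ops
c10: I3→R2
c12: I2 finished on FPADD
c13: I2→R4
c14: issue I4 (FPADD)
c15: I4 read-ops
c18: I4 finished on FPADD
c19: I4→R5
c20: issue I5 (ALU)
c21: I5 read-ops
c22: I5 finished on ALU
c23: I5→R5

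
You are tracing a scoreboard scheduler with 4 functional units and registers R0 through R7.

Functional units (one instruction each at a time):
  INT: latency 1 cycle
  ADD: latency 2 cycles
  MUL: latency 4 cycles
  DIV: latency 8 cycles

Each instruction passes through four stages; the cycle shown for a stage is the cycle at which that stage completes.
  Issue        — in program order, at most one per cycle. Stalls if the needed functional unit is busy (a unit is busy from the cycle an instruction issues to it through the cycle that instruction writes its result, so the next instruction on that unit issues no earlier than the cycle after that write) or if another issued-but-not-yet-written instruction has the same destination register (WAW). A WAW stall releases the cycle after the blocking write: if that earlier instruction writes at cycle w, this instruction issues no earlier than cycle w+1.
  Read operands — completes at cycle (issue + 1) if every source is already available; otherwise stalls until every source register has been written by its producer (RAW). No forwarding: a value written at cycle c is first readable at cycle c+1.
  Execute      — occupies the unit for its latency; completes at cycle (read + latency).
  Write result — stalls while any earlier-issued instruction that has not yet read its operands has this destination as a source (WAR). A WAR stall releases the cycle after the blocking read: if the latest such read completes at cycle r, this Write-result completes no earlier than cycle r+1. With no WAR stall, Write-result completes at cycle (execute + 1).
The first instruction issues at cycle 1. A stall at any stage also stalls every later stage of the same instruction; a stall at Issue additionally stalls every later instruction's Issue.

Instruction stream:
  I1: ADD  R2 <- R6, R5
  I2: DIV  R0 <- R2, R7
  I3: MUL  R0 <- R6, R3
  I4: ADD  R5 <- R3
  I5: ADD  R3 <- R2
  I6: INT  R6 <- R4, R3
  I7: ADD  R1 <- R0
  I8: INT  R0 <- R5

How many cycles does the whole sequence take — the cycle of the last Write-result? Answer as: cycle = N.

[1] I1 dispatched to ADD
[2] I1 operands ready; I2 dispatched to DIV
[4] I1 complete
[5] R2←I1
[6] I2 operands ready
[14] I2 complete
[15] R0←I2
[16] I3 dispatched to MUL
[17] I3 operands ready; I4 dispatched to ADD
[18] I4 operands ready
[20] I4 complete
[21] I3 complete; R5←I4
[22] R0←I3; I5 dispatched to ADD
[23] I5 operands ready; I6 dispatched to INT
[25] I5 complete
[26] R3←I5
[27] I6 operands ready; I7 dispatched to ADD
[28] I6 complete; I7 operands ready
[29] R6←I6
[30] I7 complete; I8 dispatched to INT
[31] R1←I7; I8 operands ready
[32] I8 complete
[33] R0←I8

cycle = 33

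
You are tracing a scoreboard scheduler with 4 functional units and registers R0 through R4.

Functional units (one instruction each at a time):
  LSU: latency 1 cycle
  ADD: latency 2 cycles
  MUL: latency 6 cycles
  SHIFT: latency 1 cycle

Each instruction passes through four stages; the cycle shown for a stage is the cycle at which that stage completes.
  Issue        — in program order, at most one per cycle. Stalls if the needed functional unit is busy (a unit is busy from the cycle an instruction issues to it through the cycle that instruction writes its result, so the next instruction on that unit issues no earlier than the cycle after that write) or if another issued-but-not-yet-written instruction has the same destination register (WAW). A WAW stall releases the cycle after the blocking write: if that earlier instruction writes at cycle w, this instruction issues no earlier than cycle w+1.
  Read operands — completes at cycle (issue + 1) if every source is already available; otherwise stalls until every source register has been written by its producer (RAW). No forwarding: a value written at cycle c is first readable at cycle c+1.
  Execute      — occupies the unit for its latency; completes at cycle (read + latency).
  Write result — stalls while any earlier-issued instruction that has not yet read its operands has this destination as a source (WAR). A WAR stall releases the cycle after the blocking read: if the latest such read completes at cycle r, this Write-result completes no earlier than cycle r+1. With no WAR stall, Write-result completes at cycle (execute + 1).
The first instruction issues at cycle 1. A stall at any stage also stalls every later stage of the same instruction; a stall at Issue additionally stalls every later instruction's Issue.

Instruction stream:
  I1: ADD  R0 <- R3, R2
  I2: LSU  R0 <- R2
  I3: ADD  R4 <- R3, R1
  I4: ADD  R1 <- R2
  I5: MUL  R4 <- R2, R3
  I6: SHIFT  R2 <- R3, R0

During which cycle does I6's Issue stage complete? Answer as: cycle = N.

[I1] 1/2/4/5
[I2] 6/7/8/9  (WAW R0: wait I1 write@5)
[I3] 7/8/10/11
[I4] 12/13/15/16  (struct: ADD busy until I3 writes@11)
[I5] 13/14/20/21
[I6] 14/15/16/17

cycle = 14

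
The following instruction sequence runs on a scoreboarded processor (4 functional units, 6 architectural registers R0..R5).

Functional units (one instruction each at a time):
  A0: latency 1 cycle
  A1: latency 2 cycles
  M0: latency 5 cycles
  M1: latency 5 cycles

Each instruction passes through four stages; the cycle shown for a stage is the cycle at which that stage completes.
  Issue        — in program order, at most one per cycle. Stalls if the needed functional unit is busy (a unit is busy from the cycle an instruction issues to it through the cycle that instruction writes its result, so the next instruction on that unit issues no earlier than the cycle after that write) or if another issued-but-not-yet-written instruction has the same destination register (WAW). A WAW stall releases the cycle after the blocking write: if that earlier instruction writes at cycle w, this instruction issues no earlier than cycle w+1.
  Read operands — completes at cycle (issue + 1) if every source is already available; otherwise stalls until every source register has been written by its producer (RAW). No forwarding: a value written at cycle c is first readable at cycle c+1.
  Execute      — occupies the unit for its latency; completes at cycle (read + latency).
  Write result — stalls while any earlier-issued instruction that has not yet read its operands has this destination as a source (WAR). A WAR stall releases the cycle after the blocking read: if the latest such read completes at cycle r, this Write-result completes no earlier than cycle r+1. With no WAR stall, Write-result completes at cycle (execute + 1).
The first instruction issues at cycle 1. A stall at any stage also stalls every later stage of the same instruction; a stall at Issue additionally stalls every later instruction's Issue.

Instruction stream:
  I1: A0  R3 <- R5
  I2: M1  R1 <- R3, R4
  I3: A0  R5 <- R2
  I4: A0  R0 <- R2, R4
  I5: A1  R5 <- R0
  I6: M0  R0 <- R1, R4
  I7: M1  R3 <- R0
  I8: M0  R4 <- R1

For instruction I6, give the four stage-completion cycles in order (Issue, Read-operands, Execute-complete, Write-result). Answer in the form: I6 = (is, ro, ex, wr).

I6 = (13, 14, 19, 20)

I1  is:1  ro:2  ex:3  wr:4
I2  is:2  ro:5  ex:10  wr:11  — RAW R3: wait I1 write@4
I3  is:5  ro:6  ex:7  wr:8  — struct: A0 busy until I1 writes@4
I4  is:9  ro:10  ex:11  wr:12  — struct: A0 busy until I3 writes@8
I5  is:10  ro:13  ex:15  wr:16  — RAW R0: wait I4 write@12
I6  is:13  ro:14  ex:19  wr:20  — WAW R0: wait I4 write@12
I7  is:14  ro:21  ex:26  wr:27  — RAW R0: wait I6 write@20
I8  is:21  ro:22  ex:27  wr:28  — struct: M0 busy until I6 writes@20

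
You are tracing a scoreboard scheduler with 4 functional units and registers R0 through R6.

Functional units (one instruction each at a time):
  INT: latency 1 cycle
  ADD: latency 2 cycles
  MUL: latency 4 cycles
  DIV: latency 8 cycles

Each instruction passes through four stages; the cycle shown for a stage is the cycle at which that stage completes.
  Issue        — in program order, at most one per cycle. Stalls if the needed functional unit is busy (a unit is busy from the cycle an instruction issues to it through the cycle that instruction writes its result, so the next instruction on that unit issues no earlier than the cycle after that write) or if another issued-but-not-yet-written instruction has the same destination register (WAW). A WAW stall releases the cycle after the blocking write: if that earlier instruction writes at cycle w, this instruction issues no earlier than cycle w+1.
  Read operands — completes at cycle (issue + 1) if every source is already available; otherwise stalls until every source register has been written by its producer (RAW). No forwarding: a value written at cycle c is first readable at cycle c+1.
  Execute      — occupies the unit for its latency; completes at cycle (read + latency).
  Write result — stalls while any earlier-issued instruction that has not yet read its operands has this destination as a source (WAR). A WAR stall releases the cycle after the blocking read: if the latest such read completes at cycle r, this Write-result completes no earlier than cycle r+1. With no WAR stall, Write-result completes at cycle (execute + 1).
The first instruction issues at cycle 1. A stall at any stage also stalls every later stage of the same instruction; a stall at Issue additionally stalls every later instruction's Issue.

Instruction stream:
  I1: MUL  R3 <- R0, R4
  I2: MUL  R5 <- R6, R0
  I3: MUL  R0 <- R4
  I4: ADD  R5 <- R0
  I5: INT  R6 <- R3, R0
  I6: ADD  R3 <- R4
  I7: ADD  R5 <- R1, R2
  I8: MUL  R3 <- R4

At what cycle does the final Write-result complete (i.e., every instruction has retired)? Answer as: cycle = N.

c1: I1 dispatched to MUL
c2: I1 operands ready
c6: I1 complete
c7: R3←I1
c8: I2 dispatched to MUL
c9: I2 operands ready
c13: I2 complete
c14: R5←I2
c15: I3 dispatched to MUL
c16: I3 operands ready; I4 dispatched to ADD
c17: I5 dispatched to INT
c20: I3 complete
c21: R0←I3
c22: I4 operands ready; I5 operands ready
c23: I5 complete
c24: I4 complete; R6←I5
c25: R5←I4
c26: I6 dispatched to ADD
c27: I6 operands ready
c29: I6 complete
c30: R3←I6
c31: I7 dispatched to ADD
c32: I7 operands ready; I8 dispatched to MUL
c33: I8 operands ready
c34: I7 complete
c35: R5←I7
c37: I8 complete
c38: R3←I8

cycle = 38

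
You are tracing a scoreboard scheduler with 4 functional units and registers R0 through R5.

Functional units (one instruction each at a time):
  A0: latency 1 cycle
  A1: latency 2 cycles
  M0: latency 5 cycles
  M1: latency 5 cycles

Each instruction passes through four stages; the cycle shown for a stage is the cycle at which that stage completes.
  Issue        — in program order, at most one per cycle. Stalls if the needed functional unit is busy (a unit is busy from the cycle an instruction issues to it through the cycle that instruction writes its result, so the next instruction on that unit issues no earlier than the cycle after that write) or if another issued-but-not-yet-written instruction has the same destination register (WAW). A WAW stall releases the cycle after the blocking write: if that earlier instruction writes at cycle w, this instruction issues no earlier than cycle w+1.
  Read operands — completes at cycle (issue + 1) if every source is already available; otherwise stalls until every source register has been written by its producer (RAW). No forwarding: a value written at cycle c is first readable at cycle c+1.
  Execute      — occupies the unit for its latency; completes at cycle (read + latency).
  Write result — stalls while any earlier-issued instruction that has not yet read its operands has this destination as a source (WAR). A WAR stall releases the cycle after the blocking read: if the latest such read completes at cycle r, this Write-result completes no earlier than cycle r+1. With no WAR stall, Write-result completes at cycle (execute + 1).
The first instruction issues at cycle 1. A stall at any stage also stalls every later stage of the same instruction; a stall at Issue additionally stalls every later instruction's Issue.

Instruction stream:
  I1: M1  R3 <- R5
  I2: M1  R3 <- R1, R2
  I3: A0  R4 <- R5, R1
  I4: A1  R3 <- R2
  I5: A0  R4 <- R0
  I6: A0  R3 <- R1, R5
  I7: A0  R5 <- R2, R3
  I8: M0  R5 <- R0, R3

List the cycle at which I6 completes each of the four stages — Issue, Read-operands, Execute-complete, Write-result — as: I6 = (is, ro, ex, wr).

[1] issue I1 (M1)
[2] I1 read-ops
[7] I1 finished on M1
[8] I1→R3
[9] issue I2 (M1)
[10] I2 read-ops · issue I3 (A0)
[11] I3 read-ops
[12] I3 finished on A0
[13] I3→R4
[15] I2 finished on M1
[16] I2→R3
[17] issue I4 (A1)
[18] I4 read-ops · issue I5 (A0)
[19] I5 read-ops
[20] I4 finished on A1 · I5 finished on A0
[21] I4→R3 · I5→R4
[22] issue I6 (A0)
[23] I6 read-ops
[24] I6 finished on A0
[25] I6→R3
[26] issue I7 (A0)
[27] I7 read-ops
[28] I7 finished on A0
[29] I7→R5
[30] issue I8 (M0)
[31] I8 read-ops
[36] I8 finished on M0
[37] I8→R5

I6 = (22, 23, 24, 25)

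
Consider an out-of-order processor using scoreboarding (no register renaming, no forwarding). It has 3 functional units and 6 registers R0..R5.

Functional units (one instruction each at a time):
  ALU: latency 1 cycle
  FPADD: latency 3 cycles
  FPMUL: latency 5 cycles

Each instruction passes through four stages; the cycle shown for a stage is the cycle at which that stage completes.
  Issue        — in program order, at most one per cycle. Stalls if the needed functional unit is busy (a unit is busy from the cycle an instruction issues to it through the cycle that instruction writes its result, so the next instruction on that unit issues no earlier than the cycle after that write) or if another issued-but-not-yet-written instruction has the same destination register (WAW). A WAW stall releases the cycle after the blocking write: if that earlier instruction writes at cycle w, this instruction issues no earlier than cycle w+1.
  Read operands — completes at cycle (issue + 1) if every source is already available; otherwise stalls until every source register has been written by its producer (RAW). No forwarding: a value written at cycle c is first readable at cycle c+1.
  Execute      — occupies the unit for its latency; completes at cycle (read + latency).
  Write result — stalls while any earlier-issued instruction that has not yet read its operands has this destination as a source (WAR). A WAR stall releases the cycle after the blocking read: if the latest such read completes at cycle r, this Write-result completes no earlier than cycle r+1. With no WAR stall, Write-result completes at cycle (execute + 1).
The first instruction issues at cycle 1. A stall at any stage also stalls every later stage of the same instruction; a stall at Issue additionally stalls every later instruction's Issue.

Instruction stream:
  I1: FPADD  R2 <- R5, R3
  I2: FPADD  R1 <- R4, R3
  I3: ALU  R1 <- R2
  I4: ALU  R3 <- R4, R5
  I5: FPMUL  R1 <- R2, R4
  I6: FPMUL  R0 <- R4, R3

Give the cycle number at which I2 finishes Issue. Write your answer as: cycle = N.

cycle = 7

I1 -> (1, 2, 5, 6)
I2 -> (7, 8, 11, 12)  // struct: FPADD busy until I1 writes@6
I3 -> (13, 14, 15, 16)  // WAW R1: wait I2 write@12
I4 -> (17, 18, 19, 20)  // struct: ALU busy until I3 writes@16
I5 -> (18, 19, 24, 25)
I6 -> (26, 27, 32, 33)  // struct: FPMUL busy until I5 writes@25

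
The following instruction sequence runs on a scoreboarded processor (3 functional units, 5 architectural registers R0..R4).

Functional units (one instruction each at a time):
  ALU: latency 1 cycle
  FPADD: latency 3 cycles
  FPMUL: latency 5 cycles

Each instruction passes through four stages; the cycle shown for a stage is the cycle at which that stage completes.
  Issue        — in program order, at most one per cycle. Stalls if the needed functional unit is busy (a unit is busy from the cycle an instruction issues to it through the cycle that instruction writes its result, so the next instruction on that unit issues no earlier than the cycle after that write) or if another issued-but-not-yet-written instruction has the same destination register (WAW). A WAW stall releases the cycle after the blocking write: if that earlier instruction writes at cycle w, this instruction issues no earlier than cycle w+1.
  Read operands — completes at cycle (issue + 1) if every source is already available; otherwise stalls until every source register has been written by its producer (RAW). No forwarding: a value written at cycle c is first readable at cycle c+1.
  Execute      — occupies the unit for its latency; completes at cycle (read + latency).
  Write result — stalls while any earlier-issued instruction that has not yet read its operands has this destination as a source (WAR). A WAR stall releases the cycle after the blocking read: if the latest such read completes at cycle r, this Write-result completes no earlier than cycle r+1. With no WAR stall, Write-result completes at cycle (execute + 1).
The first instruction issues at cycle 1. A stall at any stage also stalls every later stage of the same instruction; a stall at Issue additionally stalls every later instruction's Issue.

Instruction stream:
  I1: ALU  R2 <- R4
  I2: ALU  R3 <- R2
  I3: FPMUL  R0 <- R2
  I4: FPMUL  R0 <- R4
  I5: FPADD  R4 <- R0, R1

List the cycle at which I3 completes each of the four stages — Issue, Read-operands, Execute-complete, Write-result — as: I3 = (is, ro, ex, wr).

c1: I1 issues→ALU
c2: I1 reads
c3: I1 exec-done
c4: I1 writes R2
c5: I2 issues→ALU
c6: I2 reads | I3 issues→FPMUL
c7: I2 exec-done | I3 reads
c8: I2 writes R3
c12: I3 exec-done
c13: I3 writes R0
c14: I4 issues→FPMUL
c15: I4 reads | I5 issues→FPADD
c20: I4 exec-done
c21: I4 writes R0
c22: I5 reads
c25: I5 exec-done
c26: I5 writes R4

I3 = (6, 7, 12, 13)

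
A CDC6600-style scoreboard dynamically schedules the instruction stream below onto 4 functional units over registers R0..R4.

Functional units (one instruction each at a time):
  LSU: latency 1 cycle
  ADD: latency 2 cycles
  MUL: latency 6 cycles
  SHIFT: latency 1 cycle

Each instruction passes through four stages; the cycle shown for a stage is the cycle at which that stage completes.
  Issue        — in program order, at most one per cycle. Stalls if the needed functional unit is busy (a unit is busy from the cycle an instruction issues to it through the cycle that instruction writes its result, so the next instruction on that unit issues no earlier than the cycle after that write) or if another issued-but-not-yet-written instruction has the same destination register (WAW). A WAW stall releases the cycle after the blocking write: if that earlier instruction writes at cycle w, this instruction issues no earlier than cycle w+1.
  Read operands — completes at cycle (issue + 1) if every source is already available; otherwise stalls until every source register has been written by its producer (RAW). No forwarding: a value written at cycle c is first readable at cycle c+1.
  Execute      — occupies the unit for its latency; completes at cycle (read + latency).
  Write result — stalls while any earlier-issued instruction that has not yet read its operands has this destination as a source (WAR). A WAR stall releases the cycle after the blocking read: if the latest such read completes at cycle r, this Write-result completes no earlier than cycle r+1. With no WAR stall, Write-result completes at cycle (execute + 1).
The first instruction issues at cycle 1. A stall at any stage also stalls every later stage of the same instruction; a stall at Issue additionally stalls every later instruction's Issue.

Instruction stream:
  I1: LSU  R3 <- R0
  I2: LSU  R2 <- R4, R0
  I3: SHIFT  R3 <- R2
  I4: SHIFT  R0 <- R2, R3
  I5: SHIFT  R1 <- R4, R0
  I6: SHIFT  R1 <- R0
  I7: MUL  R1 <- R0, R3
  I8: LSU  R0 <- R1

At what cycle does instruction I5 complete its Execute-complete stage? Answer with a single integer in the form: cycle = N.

I1  is:1  ro:2  ex:3  wr:4
I2  is:5  ro:6  ex:7  wr:8  — struct: LSU busy until I1 writes@4
I3  is:6  ro:9  ex:10  wr:11  — RAW R2: wait I2 write@8
I4  is:12  ro:13  ex:14  wr:15  — struct: SHIFT busy until I3 writes@11
I5  is:16  ro:17  ex:18  wr:19  — struct: SHIFT busy until I4 writes@15
I6  is:20  ro:21  ex:22  wr:23  — struct: SHIFT busy until I5 writes@19
I7  is:24  ro:25  ex:31  wr:32  — WAW R1: wait I6 write@23
I8  is:25  ro:33  ex:34  wr:35  — RAW R1: wait I7 write@32

cycle = 18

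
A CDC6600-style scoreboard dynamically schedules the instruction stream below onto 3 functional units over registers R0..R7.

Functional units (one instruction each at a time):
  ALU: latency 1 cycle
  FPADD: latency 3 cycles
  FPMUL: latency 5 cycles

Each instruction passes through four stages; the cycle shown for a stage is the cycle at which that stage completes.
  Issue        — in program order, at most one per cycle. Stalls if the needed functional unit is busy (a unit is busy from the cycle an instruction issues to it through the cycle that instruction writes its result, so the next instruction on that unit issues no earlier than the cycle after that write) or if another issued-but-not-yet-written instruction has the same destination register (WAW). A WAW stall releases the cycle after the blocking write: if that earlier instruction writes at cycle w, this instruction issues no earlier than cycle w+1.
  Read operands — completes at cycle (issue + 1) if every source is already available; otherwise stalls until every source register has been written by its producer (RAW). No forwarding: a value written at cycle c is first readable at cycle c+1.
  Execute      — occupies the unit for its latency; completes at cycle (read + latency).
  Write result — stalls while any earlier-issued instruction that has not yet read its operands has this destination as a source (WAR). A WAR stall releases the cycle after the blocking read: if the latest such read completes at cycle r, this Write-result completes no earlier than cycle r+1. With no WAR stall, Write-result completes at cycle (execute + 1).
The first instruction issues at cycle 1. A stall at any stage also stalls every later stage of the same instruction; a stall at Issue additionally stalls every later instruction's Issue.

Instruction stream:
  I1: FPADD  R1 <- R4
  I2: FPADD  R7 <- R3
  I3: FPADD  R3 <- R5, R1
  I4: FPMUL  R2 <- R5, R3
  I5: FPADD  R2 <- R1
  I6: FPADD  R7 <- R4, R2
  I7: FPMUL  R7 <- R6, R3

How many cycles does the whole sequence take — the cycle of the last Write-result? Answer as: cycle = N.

c1: I1 dispatched to FPADD
c2: I1 operands ready
c5: I1 complete
c6: R1←I1
c7: I2 dispatched to FPADD
c8: I2 operands ready
c11: I2 complete
c12: R7←I2
c13: I3 dispatched to FPADD
c14: I3 operands ready, I4 dispatched to FPMUL
c17: I3 complete
c18: R3←I3
c19: I4 operands ready
c24: I4 complete
c25: R2←I4
c26: I5 dispatched to FPADD
c27: I5 operands ready
c30: I5 complete
c31: R2←I5
c32: I6 dispatched to FPADD
c33: I6 operands ready
c36: I6 complete
c37: R7←I6
c38: I7 dispatched to FPMUL
c39: I7 operands ready
c44: I7 complete
c45: R7←I7

cycle = 45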